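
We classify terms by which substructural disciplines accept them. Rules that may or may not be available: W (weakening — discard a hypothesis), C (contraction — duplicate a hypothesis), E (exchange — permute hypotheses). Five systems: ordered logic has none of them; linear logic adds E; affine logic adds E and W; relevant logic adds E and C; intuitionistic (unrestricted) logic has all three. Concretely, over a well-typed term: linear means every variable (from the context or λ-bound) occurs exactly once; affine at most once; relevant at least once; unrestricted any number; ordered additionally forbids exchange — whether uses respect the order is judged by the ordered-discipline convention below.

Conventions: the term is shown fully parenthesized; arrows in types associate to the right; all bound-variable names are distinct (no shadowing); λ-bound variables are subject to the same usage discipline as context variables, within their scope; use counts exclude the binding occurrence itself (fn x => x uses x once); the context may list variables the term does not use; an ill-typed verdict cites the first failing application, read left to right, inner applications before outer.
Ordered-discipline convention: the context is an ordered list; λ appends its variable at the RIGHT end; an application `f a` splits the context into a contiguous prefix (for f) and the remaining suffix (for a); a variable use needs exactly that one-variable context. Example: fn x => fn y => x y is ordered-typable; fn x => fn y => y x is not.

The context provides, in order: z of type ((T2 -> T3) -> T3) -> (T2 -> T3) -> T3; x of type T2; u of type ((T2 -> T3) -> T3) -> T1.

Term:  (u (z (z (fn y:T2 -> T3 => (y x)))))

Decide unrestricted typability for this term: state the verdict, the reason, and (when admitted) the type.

yes — typability at T1 is all that's needed; term : T1
use counts: z: 2, x: 1, u: 1, y [bound]: 1
use order (left to right): u, z, z, y, x
typing: the term checks, with type T1
all disciplines: ordered ✗; linear ✗; affine ✗; relevant ✓; unrestricted ✓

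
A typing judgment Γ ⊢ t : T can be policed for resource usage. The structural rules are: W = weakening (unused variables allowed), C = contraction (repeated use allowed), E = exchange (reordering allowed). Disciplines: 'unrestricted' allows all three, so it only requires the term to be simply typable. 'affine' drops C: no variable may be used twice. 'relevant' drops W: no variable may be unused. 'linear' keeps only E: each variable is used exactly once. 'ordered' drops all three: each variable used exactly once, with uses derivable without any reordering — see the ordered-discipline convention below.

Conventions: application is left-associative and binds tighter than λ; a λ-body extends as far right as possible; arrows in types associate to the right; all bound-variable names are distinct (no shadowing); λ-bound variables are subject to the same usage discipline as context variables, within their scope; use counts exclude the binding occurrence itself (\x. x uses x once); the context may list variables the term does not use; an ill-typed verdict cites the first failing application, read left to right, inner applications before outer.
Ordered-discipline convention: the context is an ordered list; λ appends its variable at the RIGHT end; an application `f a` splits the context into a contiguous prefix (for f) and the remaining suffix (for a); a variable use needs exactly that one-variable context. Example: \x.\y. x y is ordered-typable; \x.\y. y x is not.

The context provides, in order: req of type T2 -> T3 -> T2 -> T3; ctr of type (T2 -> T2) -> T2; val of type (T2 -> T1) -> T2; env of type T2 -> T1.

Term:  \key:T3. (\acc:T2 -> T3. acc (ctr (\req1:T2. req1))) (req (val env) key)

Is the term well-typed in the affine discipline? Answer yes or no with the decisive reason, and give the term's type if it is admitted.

yes — no duplicate uses among req, ctr, val, env, key, acc, req1; term : T3 -> T3
usage: req: 1×, ctr: 1×, val: 1×, env: 1×, key [bound]: 1×, acc [bound]: 1×, req1 [bound]: 1×
left-to-right use order: acc, ctr, req1, req, val, env, key
typing: well-typed at T3 -> T3
summary: ordered ✗; linear ✓; affine ✓; relevant ✓; unrestricted ✓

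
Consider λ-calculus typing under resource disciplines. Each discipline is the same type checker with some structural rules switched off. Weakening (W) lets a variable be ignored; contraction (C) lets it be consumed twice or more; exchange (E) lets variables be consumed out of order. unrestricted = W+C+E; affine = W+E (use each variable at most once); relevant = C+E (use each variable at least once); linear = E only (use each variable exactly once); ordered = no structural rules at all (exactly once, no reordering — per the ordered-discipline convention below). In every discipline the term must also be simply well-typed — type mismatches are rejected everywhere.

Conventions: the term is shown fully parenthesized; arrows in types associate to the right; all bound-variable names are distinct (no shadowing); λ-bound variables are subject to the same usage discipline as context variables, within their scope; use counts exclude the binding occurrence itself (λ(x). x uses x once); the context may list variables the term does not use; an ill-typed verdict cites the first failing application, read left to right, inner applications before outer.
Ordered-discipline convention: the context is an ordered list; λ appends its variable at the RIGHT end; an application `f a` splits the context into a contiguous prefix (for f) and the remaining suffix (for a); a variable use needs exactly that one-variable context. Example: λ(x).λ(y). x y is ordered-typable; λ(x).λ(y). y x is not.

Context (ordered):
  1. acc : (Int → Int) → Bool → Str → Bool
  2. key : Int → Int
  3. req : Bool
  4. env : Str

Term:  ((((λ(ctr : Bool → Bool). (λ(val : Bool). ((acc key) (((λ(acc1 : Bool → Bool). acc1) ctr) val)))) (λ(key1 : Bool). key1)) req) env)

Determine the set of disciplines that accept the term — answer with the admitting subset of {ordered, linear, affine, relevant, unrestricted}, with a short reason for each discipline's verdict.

admitted in: ordered, linear, affine, relevant, unrestricted
use counts: acc=1, key=1, req=1, env=1, ctr [bound]=1, val [bound]=1, acc1 [bound]=1, key1 [bound]=1
order of uses: acc, key, acc1, ctr, val, key1, req, env
typing: well-typed at Bool
ordered: ✓ — one use each (acc, key, req, env, ctr, val, acc1, key1); ordered split holds
linear: ✓ — acc, key, req, env, ctr, val, acc1, key1: one use apiece
affine: ✓ — acc, key, req, env, ctr, val, acc1, key1: no repeats, contraction unneeded
relevant: ✓ — at least one use each (acc, key, req, env, ctr, val, acc1, key1)
unrestricted: ✓ — simply typable at Bool; W, C, E all held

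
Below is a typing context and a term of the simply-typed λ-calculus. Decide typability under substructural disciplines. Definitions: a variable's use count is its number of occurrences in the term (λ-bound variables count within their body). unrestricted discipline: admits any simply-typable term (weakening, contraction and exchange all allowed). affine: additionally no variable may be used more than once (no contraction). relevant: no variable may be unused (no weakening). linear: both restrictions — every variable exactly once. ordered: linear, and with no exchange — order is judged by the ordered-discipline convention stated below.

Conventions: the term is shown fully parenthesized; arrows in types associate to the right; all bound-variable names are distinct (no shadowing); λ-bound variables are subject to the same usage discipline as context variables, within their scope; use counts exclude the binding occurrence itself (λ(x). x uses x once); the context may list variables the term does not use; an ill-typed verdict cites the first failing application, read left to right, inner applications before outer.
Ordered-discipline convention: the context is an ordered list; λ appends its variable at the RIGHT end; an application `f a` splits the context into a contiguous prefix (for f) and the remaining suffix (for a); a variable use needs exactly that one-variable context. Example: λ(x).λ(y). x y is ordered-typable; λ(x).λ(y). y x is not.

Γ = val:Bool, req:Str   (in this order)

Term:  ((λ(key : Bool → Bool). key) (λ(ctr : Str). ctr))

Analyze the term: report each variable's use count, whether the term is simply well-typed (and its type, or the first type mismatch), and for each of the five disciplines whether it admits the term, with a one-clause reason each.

usage: val ×0; req ×0; key (bound) ×1; ctr (bound) ×1
left-to-right use order: key, ctr
typing: ill-typed: a function awaiting Bool → Bool gets Str → Str
ordered: ✗ — a type mismatch blocks all five
linear: ✗ — the type mismatch rejects it
affine: ✗ — not simply typable
relevant: ✗ — fails simple typing
unrestricted: ✗ — a type mismatch blocks all five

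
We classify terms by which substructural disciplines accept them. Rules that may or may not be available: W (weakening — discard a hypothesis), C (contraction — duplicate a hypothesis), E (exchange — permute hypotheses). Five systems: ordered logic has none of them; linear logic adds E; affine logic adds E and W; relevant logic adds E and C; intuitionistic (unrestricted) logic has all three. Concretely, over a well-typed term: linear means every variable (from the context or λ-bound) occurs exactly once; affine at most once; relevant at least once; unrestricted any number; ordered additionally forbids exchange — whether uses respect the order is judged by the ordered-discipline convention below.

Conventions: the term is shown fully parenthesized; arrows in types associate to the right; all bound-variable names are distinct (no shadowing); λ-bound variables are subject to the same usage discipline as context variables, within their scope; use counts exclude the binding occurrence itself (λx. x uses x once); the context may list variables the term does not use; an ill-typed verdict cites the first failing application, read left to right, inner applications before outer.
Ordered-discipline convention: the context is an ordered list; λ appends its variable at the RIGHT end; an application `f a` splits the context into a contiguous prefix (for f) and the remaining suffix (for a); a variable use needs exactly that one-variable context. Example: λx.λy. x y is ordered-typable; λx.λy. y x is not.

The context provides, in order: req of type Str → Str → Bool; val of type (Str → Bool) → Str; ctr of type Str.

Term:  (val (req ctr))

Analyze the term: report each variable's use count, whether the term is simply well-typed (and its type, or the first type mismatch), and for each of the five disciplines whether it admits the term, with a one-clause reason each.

usage: req: 1; val: 1; ctr: 1
use order (left to right): val, req, ctr
typing: well-typed at Str
ordered: ✗, no ordered split (uses run val, req, ctr)
linear: ✓, req, val, ctr: one use apiece
affine: ✓, req, val, ctr: no repeats, contraction unneeded
relevant: ✓, none of req, val, ctr goes unused
unrestricted: ✓, type-checks (Str) and nothing is barred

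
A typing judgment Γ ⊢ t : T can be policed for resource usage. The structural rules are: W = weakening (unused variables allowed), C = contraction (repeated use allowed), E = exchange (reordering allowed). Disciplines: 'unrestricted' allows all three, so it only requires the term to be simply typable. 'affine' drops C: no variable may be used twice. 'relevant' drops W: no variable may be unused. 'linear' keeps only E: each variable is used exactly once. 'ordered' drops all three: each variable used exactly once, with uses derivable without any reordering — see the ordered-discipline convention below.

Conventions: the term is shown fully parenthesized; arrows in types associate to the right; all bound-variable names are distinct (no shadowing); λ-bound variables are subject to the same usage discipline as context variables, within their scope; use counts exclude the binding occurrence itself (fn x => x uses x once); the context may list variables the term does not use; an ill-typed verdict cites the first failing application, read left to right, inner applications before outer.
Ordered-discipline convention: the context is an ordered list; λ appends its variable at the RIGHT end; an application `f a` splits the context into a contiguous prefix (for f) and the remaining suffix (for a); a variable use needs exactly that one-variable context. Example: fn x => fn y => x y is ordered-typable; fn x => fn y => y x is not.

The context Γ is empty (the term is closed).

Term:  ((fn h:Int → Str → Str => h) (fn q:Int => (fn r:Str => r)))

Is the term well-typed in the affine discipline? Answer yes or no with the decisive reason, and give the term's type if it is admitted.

yes — no duplicate uses among h, q, r; term : Int → Str → Str
variable uses: h (λ-bound) ×1, q (λ-bound) ×0, r (λ-bound) ×1
left-to-right use order: h, r
typing: the term checks, with type Int → Str → Str
across the five disciplines: ordered ✗, linear ✗, affine ✓, relevant ✗, unrestricted ✓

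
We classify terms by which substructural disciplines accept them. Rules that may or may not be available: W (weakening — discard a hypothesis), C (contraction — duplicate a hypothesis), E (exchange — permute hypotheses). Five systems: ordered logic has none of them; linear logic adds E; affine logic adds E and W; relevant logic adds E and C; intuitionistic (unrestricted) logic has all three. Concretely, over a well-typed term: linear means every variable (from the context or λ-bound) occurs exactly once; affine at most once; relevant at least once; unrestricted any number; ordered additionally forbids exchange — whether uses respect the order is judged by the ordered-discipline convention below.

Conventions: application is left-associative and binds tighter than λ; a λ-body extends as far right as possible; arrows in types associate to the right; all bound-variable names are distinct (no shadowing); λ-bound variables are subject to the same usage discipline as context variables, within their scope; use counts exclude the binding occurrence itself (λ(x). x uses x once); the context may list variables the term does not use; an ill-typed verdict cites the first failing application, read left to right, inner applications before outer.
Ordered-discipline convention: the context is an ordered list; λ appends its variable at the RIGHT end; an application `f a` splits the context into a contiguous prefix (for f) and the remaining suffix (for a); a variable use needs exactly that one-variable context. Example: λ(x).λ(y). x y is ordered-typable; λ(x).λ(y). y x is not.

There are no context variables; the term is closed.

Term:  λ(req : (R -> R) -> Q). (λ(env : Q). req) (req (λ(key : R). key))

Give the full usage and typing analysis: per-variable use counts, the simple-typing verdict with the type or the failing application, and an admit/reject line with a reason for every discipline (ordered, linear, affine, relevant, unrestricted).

usage: req [bound]: 2×, env [bound]: 0×, key [bound]: 1×
uses in reading order: req, req, key
typing: well-typed — term : ((R -> R) -> Q) -> (R -> R) -> Q
ordered: ✗ — needs contraction — req ×2; unused: env — weakening required
linear: ✗ — needs contraction — req ×2; unused: env — weakening required
affine: ✗ — needs contraction — req ×2
relevant: ✗ — unused: env — weakening required
unrestricted: ✓ — well-typed at ((R -> R) -> Q) -> (R -> R) -> Q; no restrictions here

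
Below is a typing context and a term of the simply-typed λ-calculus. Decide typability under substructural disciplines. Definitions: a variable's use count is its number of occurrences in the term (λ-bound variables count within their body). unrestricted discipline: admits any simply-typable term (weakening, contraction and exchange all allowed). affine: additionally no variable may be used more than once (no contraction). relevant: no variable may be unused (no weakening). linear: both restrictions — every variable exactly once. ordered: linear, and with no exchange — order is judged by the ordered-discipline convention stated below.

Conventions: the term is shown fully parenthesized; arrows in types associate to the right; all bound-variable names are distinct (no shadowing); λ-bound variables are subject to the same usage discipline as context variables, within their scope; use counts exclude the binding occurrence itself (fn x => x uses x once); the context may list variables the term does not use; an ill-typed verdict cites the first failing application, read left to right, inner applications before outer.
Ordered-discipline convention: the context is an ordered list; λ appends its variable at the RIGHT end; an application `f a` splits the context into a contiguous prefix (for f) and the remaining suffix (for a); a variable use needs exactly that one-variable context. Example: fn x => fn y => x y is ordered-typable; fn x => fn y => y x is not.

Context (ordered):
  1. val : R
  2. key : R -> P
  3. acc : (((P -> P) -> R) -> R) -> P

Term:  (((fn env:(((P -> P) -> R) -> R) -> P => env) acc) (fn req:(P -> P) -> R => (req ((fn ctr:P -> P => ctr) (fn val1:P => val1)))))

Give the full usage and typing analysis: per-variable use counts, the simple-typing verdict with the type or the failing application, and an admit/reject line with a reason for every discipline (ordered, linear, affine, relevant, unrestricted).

variable uses: val ×0, key ×0, acc ×1, env (λ-bound) ×1, req (λ-bound) ×1, ctr (λ-bound) ×1, val1 (λ-bound) ×1
use order (left to right): env, acc, req, ctr, val1
typing: ✓ — P
ordered: ✗ — needs weakening: val, key unused
linear: ✗ — needs weakening: val, key unused
affine: ✓ — at most one use each (val, key, acc, env, req, ctr, val1)
relevant: ✗ — needs weakening: val, key unused
unrestricted: ✓ — well-typed at P; no restrictions here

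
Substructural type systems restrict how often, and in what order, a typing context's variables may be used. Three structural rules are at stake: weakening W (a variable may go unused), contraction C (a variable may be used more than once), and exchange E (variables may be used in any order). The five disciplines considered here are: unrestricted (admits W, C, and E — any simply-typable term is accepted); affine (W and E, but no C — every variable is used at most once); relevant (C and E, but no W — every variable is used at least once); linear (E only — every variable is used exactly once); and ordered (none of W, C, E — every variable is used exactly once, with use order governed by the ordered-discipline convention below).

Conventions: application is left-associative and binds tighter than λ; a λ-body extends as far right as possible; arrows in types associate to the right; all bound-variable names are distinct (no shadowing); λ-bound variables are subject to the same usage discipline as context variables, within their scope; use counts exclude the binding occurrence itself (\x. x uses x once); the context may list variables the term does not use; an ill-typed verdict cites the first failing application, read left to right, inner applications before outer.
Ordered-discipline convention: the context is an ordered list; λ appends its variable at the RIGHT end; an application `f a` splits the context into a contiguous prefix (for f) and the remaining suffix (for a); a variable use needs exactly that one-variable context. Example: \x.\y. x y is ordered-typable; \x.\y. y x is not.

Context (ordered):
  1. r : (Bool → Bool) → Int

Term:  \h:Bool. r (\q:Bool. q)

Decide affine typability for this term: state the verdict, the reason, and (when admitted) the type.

yes — no duplicate uses among r, h, q; term : Bool → Int
counts: r=1; h (bound)=0; q (bound)=1
uses in reading order: r, q
typing: well-typed at Bool → Int
all disciplines: ordered ✗ · linear ✗ · affine ✓ · relevant ✗ · unrestricted ✓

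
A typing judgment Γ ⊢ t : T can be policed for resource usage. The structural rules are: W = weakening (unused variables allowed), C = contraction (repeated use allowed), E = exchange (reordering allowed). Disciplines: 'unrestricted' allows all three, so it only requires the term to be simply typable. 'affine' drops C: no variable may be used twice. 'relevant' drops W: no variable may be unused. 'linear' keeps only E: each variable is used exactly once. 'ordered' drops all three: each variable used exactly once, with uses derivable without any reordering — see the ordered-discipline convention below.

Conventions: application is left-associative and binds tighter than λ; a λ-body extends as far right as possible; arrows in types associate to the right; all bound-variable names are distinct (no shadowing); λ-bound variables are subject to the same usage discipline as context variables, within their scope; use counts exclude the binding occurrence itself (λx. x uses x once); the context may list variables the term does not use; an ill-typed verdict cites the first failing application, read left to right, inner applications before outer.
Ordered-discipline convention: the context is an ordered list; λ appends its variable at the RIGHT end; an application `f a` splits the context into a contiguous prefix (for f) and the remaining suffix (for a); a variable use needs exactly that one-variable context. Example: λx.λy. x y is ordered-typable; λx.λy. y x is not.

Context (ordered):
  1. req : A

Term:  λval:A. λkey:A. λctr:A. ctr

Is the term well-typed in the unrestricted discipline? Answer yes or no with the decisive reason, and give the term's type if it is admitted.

yes — type-checks (A -> A -> A -> A) and nothing is barred; term : A -> A -> A -> A
use counts: req ×0, val [bound] ×0, key [bound] ×0, ctr [bound] ×1
uses in reading order: ctr
typing: well-typed at A -> A -> A -> A
per-discipline verdicts: ordered ✗ · linear ✗ · affine ✓ · relevant ✗ · unrestricted ✓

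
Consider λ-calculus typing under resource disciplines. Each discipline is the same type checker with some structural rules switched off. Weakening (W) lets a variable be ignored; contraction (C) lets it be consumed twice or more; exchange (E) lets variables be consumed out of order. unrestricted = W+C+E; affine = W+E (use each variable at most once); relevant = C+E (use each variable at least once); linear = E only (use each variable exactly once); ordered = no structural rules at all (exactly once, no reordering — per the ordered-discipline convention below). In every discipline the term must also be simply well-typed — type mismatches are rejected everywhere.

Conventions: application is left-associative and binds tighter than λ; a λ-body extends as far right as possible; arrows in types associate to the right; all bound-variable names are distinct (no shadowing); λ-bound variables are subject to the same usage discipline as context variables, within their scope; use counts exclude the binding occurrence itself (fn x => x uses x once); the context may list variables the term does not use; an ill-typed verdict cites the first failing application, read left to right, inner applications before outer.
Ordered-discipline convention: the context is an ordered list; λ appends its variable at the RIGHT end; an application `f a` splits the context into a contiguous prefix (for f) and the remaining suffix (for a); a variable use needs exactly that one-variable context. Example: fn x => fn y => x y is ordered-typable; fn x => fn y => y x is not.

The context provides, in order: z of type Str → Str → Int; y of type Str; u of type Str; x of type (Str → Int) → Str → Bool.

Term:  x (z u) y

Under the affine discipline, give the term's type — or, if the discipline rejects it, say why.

term : Bool
counts: z: 1×; y: 1×; u: 1×; x: 1×
uses in reading order: x, z, u, y
typing: ✓ — Bool
all disciplines: ordered ✗ | linear ✓ | affine ✓ | relevant ✓ | unrestricted ✓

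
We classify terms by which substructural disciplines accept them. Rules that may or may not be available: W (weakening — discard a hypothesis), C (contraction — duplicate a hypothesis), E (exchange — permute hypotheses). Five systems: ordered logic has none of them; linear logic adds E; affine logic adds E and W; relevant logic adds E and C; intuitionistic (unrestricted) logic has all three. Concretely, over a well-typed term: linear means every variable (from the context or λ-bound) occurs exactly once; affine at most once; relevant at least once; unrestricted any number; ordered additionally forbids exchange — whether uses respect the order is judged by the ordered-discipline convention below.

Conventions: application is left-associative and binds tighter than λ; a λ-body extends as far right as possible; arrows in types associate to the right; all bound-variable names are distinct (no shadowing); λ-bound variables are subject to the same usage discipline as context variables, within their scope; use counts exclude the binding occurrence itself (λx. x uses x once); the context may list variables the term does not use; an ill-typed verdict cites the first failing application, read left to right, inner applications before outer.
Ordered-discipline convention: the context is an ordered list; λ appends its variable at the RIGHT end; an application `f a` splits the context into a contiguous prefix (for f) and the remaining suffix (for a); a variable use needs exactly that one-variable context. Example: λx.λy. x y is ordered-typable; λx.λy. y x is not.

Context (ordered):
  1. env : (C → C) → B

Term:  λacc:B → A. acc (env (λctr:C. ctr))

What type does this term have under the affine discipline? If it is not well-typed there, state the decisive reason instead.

term : (B → A) → A
usage: env=1; acc (bound)=1; ctr (bound)=1
uses in reading order: acc, env, ctr
typing: the term checks, with type (B → A) → A
across the five disciplines: ordered ✗ | linear ✓ | affine ✓ | relevant ✓ | unrestricted ✓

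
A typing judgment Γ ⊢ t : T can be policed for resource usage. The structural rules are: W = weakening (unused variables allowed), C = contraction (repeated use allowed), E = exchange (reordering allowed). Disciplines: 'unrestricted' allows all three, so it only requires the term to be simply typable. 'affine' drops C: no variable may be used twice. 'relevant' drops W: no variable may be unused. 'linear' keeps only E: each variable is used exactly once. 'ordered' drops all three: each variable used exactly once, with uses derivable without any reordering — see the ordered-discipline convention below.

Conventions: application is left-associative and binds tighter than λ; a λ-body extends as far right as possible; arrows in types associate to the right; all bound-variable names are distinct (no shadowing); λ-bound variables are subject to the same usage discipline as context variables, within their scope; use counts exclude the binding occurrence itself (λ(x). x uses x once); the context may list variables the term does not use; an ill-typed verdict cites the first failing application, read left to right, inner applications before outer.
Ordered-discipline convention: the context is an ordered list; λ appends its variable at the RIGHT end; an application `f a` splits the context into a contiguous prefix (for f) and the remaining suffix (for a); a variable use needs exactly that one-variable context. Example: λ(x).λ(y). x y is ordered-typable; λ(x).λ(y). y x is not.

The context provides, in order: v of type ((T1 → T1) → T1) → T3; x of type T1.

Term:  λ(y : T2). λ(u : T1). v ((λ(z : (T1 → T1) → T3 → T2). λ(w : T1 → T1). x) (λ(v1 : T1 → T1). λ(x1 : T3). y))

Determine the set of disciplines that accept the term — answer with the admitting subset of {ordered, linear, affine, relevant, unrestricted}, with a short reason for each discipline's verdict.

admitted by: affine, unrestricted
counts: v ×1; x ×1; y (bound) ×1; u (bound) ×0; z (bound) ×0; w (bound) ×0; v1 (bound) ×0; x1 (bound) ×0
uses in reading order: v, x, y
typing: the term checks, with type T2 → T1 → T3
ordered: ✗ — u, z, w, v1, x1 left unused
linear: ✗ — u, z, w, v1, x1 left unused
affine: ✓ — v, x, y, u, z, w, v1, x1: no repeats, contraction unneeded
relevant: ✗ — u, z, w, v1, x1 left unused
unrestricted: ✓ — typability at T2 → T1 → T3 is all that's needed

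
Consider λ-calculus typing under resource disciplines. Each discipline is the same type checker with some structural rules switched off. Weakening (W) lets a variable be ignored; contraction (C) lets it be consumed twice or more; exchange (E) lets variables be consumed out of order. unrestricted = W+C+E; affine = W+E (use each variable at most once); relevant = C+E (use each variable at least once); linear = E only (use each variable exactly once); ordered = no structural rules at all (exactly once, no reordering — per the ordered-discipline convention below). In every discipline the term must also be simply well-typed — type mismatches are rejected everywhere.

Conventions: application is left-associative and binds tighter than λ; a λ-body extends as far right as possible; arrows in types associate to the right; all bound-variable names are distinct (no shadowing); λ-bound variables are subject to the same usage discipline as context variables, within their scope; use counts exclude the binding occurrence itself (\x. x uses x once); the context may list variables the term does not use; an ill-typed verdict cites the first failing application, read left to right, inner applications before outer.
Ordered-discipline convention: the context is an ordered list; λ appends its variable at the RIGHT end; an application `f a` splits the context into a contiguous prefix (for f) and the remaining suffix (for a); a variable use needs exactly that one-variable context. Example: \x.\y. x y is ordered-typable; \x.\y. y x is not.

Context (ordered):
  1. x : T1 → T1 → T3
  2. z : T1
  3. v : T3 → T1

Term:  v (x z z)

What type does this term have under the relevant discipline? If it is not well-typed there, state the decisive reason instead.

term : T1
use counts: x: 1×, z: 2×, v: 1×
uses in reading order: v, x, z, z
typing: the term checks, with type T1
summary: ordered ✗, linear ✗, affine ✗, relevant ✓, unrestricted ✓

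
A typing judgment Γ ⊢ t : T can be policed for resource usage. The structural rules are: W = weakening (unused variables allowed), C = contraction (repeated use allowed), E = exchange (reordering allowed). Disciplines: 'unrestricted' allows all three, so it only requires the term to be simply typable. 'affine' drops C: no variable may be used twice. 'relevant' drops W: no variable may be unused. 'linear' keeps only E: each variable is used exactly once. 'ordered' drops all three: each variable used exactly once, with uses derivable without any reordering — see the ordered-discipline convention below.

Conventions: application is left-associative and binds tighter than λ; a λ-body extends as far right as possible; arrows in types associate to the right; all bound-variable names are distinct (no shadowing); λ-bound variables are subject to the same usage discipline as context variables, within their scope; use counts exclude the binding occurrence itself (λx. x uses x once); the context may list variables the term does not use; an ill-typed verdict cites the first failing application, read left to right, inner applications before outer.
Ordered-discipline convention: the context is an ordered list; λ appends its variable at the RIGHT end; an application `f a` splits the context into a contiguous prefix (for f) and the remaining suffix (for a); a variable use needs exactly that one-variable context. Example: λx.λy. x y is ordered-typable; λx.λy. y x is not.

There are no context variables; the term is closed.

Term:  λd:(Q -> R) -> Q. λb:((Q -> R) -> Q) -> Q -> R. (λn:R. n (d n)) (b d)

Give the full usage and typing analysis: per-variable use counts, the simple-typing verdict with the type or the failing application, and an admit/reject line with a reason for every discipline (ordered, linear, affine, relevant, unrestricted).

counts: d (bound): 2, b (bound): 1, n (bound): 2
order of uses: n, d, n, b, d
typing: ill-typed: a function awaiting Q -> R gets R
ordered ✗ (fails simple typing)
linear ✗ (a type mismatch blocks all five)
affine ✗ (the type mismatch rejects it)
relevant ✗ (not simply typable)
unrestricted ✗ (fails simple typing)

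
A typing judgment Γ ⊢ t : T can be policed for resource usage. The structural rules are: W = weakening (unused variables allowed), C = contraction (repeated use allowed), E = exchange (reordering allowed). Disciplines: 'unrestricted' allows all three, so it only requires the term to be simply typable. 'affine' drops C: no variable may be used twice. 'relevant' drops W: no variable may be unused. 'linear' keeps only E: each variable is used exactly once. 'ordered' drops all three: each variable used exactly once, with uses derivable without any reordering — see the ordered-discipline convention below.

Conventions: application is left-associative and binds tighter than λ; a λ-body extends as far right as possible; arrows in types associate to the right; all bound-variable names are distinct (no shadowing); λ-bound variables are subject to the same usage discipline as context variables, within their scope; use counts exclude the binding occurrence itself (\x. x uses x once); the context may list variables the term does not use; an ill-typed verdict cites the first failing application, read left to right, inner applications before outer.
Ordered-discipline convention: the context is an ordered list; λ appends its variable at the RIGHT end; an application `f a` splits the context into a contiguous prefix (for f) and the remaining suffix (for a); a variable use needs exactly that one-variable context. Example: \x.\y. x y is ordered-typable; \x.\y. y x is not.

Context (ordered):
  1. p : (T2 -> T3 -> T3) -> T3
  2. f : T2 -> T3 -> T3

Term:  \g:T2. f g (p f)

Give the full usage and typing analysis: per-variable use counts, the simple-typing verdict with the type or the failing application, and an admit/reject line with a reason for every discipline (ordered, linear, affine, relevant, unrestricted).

variable uses: p: 1×; f: 2×; g [bound]: 1×
order of uses: f, g, p, f
typing: the term checks, with type T2 -> T3
ordered: ✗, uses contraction: f ×2
linear: ✗, uses contraction: f ×2
affine: ✗, uses contraction: f ×2
relevant: ✓, at least one use each (p, f, g)
unrestricted: ✓, well-typed at T2 -> T3; no restrictions here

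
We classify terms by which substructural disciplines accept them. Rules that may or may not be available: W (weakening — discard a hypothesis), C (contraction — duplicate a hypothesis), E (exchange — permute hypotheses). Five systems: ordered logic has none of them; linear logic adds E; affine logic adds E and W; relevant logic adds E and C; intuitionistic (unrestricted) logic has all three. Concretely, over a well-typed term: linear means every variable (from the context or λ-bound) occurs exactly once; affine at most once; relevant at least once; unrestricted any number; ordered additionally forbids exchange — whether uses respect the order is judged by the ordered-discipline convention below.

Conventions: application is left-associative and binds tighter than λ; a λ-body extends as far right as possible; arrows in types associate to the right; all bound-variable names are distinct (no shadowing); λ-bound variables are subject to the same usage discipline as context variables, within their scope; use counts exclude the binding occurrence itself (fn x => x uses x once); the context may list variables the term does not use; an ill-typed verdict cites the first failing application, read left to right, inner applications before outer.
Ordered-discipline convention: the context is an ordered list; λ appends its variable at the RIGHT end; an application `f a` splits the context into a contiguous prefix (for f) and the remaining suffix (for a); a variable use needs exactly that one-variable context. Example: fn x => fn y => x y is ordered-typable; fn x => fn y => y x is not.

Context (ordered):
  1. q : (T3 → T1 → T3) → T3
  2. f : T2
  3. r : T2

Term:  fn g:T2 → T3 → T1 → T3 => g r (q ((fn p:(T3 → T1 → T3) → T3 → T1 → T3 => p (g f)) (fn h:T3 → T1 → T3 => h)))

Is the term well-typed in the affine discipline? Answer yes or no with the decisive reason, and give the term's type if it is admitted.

no — needs contraction — g ×2
variable uses: q: 1×, f: 1×, r: 1×, g [bound]: 2×, p [bound]: 1×, h [bound]: 1×
left-to-right use order: g, r, q, p, g, f, h
typing: the term checks, with type (T2 → T3 → T1 → T3) → T1 → T3
all disciplines: ordered ✗ | linear ✗ | affine ✗ | relevant ✓ | unrestricted ✓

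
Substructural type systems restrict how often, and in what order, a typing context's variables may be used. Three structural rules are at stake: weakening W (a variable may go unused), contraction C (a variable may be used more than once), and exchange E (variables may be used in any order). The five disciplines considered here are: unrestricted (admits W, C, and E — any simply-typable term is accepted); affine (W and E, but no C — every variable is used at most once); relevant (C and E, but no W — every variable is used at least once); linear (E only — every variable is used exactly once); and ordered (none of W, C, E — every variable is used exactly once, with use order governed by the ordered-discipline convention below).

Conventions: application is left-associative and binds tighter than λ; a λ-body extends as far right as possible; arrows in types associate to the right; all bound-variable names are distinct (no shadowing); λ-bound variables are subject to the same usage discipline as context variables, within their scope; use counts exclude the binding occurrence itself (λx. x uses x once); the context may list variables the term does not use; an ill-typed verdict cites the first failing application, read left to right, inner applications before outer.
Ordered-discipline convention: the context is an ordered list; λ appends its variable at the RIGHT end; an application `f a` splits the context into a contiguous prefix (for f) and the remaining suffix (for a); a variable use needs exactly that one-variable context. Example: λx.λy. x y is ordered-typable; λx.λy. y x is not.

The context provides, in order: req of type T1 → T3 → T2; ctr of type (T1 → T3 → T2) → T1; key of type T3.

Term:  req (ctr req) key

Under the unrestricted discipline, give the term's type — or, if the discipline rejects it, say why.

term : T2
use counts: req ×2; ctr ×1; key ×1
use order (left to right): req, ctr, req, key
typing: the term checks, with type T2
per-discipline verdicts: ordered ✗ · linear ✗ · affine ✗ · relevant ✓ · unrestricted ✓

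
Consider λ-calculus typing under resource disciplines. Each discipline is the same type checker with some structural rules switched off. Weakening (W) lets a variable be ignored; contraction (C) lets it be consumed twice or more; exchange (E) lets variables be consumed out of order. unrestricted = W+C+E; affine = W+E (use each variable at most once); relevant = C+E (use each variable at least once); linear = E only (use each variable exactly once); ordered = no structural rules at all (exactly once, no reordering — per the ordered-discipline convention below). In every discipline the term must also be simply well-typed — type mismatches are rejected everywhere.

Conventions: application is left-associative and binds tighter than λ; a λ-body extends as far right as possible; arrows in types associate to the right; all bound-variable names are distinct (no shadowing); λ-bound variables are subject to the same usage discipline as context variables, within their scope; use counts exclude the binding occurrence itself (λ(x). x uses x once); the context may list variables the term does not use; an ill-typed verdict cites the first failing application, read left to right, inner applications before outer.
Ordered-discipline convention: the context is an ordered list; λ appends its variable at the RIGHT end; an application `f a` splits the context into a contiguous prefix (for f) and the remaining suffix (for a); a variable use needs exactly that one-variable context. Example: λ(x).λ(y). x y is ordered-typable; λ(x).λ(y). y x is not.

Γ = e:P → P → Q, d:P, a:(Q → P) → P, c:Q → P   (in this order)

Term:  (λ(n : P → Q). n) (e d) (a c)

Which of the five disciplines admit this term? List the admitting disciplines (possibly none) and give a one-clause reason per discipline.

admitted by: ordered, linear, affine, relevant, unrestricted
use counts: e: 1; d: 1; a: 1; c: 1; n [bound]: 1
left-to-right use order: n, e, d, a, c
typing: the term checks, with type Q
ordered: ✓ — e, d, a, c, n: once each, no exchange needed
linear: ✓ — e, d, a, c, n: one use apiece
affine: ✓ — at most one use each (e, d, a, c, n)
relevant: ✓ — at least one use each (e, d, a, c, n)
unrestricted: ✓ — typability at Q is all that's needed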